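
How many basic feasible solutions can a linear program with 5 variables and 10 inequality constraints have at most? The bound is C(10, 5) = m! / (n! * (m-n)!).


Each vertex corresponds to some choice of n active constraints out of m, so the number of vertices is at most C(m, n) = m! / (n!(m-n)!).
m = 10, n = 5
Numerator: 10 * 9 * 8 * 7 * 6
Denominator: 5! = 120
C(10, 5) = 252


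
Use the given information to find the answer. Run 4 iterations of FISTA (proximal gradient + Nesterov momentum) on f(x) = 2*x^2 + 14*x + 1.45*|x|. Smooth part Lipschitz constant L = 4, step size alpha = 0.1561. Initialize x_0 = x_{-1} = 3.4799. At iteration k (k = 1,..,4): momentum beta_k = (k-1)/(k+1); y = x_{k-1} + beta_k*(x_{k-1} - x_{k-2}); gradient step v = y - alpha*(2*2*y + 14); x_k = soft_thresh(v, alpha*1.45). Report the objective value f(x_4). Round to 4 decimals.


FISTA on f(x) = 2*x^2 + 14*x + 1.45*|x|
L = 4, alpha = 0.1561
Iteration 1: beta = 0.0, y = 3.4799 + 0.0*(3.4799 - 3.4799) = 3.4799
  grad(y) = 27.9196, v = y - alpha*grad = -0.8783
  prox(v) = soft_thresh(-0.8783, 0.2263) = -0.652
Iteration 2: beta = 0.3333, y = -0.652 + 0.3333*(-0.652 - 3.4799) = -2.0293
  grad(y) = 5.8828, v = y - alpha*grad = -2.9476
  prox(v) = soft_thresh(-2.9476, 0.2263) = -2.7213
Iteration 3: beta = 0.5, y = -2.7213 + 0.5*(-2.7213 + 0.652) = -3.7559
  grad(y) = -1.0236, v = y - alpha*grad = -3.5961
  prox(v) = soft_thresh(-3.5961, 0.2263) = -3.3698
Iteration 4: beta = 0.6, y = -3.3698 + 0.6*(-3.3698 + 2.7213) = -3.7589
  grad(y) = -1.0355, v = y - alpha*grad = -3.5972
  prox(v) = soft_thresh(-3.5972, 0.2263) = -3.3709
f(x_4) = 2*(-3.3709)^2 + 14*(-3.3709) + 1.45*|-3.3709| = -19.5789


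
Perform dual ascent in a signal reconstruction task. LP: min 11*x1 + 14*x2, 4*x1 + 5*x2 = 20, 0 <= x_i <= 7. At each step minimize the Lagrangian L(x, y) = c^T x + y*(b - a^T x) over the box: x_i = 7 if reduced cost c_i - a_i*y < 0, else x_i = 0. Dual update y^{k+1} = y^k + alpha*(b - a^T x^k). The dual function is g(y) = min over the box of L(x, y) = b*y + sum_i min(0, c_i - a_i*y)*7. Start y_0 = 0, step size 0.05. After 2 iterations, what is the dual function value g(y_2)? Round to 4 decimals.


Dual ascent for LP: min 11*x1 + 14*x2, 4*x1 + 5*x2 = 20, 0 <= x_i <= 7
Step 1: y^k = 0.0, reduced costs: (11.0, 14.0)
  x^k = (0.0, 0.0), subgradient = b - a^T x = 20.0
  y^{k+1} = 0.0 + 0.05*20.0 = 1.0
Step 2: y^k = 1.0, reduced costs: (7.0, 9.0)
  x^k = (0.0, 0.0), subgradient = b - a^T x = 20.0
  y^{k+1} = 1.0 + 0.05*20.0 = 2.0
Dual objective at y_2 = 2.0: reduced costs (3.0, 4.0), box minimizer x = (0.0, 0.0)
g(y_2) = b*y + (c1 - a1*y)*x1 + (c2 - a2*y)*x2 = 20*2.0 + 3.0*0.0 + 4.0*0.0 = 40.0 + 0.0 + 0.0 = 40.0


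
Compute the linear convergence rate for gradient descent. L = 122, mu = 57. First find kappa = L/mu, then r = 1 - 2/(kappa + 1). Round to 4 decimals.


Step 1: Compute the condition number.
kappa = L/mu = 122/57 = 2.1404
Step 2: Compute the convergence rate.
r = 1 - 2/(kappa + 1) = 1 - 2*mu/(L + mu) = (L - mu)/(L + mu) = 65/179 = 0.3631


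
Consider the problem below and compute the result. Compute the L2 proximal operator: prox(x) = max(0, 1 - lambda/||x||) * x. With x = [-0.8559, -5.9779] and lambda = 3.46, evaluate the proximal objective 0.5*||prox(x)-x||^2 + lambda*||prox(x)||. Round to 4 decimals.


Step 1: Compute ||x||.
||x|| = 6.0389
Step 2: Compute scaling factor.
scale = max(0, 1 - 3.46/6.0389) = 0.427
Step 3: prox(x) = [-0.3655, -2.5528]
||prox(x)|| = 2.5789
Step 4: Proximal objective.
0.5*||prox-x||^2 = 5.9858
lambda*||prox|| = 8.923
Total = 14.9087


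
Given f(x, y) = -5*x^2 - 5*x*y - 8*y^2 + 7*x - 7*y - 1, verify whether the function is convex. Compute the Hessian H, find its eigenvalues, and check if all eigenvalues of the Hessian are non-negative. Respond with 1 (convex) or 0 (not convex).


The Hessian of f(x,y) = -5*x^2 - 5*x*y - 8*y^2 + 7*x - 7*y - 1 is:
H = [[-10, -5], [-5, -16]]
Trace = -10 - 16 = -26
Determinant = -10*-16 - (-5)^2 = 135
Discriminant = (-26)^2 - 4*135 = 136.0
Eigenvalues: lambda_1 = -18.831, lambda_2 = -7.169
The function is not convex.

0


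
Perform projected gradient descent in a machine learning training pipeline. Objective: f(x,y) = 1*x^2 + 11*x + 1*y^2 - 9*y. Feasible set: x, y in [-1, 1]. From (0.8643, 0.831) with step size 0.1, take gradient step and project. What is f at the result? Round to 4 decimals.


Step 1: Compute gradient at (0.8643, 0.831).
grad_x = 2*1*0.8643 + 11 = 12.7286
grad_y = 2*1*0.831 - 9 = -7.338
Step 2: Gradient step.
x_raw = 0.8643 - 0.1*12.7286 = -0.4086
y_raw = 0.831 - 0.1*-7.338 = 1.5648
Step 3: Project onto [-1, 1].
x_proj = clip(-0.4086) = -0.4086
y_proj = clip(1.5648) = 1.0
Step 4: Evaluate f.
f(-0.4086, 1.0) = -12.3272


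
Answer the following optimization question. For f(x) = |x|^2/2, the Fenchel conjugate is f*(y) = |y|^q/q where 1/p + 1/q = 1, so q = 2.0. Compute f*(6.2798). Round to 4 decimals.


The conjugate exponent q satisfies 1/p + 1/q = 1.
p = 2, so q = 2/(2 - 1) = 2.0
|y|^q = 6.2798^2.0 = 39.4359
f*(6.2798) = 39.4359 / 2.0 = 19.7179


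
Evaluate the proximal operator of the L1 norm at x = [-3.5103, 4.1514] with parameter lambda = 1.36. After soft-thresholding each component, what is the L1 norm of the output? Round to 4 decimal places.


Soft-thresholding with lambda = 1.36:
prox(-3.5103) = sign(-3.5103)*max(|-3.5103| - 1.36, 0) = -2.1503
prox(4.1514) = sign(4.1514)*max(|4.1514| - 1.36, 0) = 2.7914
prox(x) = [-2.1503, 2.7914]
||prox(x)||_1 = 2.1503 + 2.7914 = 4.9417


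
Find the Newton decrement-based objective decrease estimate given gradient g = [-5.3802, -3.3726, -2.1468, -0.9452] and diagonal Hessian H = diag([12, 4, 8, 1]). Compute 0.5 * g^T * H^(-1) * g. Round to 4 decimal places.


Step 1: H is diagonal, so H^(-1) * g = [-0.4484, -0.8432, -0.2684, -0.9452].
Step 2: g^T H^(-1) g = sum_i g_i^2 / H_ii
  = (-5.3802)^2/12 + (-3.3726)^2/4 + (-2.1468)^2/8 + (-0.9452)^2/1
  = 2.4122 + 2.8436 + 0.5761 + 0.8934 = 6.7253
Step 3: Objective decrease = 0.5 * g^T H^(-1) g = 3.3627


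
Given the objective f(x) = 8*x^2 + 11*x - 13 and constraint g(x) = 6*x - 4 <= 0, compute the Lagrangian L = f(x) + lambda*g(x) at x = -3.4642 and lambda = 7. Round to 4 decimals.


Step 1: Evaluate f(x).
f(-3.4642) = 8*(-3.4642)^2 + 11*(-3.4642) - 13 = 44.8993
Step 2: Evaluate g(x).
g(-3.4642) = 6*-3.4642 - 4 = -24.7852
Step 3: Compute Lagrangian.
L = 44.8993 + 7*-24.7852 = -128.5971


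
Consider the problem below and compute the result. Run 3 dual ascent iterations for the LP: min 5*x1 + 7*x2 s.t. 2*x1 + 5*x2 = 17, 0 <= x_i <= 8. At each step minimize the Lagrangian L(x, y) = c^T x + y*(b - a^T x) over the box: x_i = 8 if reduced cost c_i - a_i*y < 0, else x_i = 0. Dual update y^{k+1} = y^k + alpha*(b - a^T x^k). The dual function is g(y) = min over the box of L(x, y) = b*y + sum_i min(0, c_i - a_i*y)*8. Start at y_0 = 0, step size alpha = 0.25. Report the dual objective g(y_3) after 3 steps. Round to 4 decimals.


Dual ascent for LP: min 5*x1 + 7*x2, 2*x1 + 5*x2 = 17, 0 <= x_i <= 8
Step 1: y^k = 0.0, reduced costs: (5.0, 7.0)
  x^k = (0.0, 0.0), subgradient = b - a^T x = 17.0
  y^{k+1} = 0.0 + 0.25*17.0 = 4.25
Step 2: y^k = 4.25, reduced costs: (-3.5, -14.25)
  x^k = (8.0, 8.0), subgradient = b - a^T x = -39.0
  y^{k+1} = 4.25 + 0.25*-39.0 = -5.5
Step 3: y^k = -5.5, reduced costs: (16.0, 34.5)
  x^k = (0.0, 0.0), subgradient = b - a^T x = 17.0
  y^{k+1} = -5.5 + 0.25*17.0 = -1.25
Dual objective at y_3 = -1.25: reduced costs (7.5, 13.25), box minimizer x = (0.0, 0.0)
g(y_3) = b*y + (c1 - a1*y)*x1 + (c2 - a2*y)*x2 = 17*(-1.25) + 7.5*0.0 + 13.25*0.0 = -21.25 + 0.0 + 0.0 = -21.25


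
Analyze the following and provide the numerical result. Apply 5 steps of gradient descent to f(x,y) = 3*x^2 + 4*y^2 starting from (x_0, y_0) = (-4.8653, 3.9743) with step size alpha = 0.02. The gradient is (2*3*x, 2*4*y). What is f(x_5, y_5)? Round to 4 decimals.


Gradient descent on f(x,y) = 3*x^2 + 4*y^2.
Starting point: (-4.8653, 3.9743), alpha = 0.02
Step 1: grad_x = 2*3*-4.8653 = -29.1918, grad_y = 2*4*3.9743 = 31.7944
  x_1 = -4.8653 - 0.02*-29.1918 = -4.2815
  y_1 = 3.9743 - 0.02*31.7944 = 3.3384
Step 2: grad_x = 2*3*-4.2815 = -25.6888, grad_y = 2*4*3.3384 = 26.7073
  x_2 = -4.2815 - 0.02*-25.6888 = -3.7677
  y_2 = 3.3384 - 0.02*26.7073 = 2.8043
Step 3: grad_x = 2*3*-3.7677 = -22.6061, grad_y = 2*4*2.8043 = 22.4341
  x_3 = -3.7677 - 0.02*-22.6061 = -3.3156
  y_3 = 2.8043 - 0.02*22.4341 = 2.3556
Step 4: grad_x = 2*3*-3.3156 = -19.8934, grad_y = 2*4*2.3556 = 18.8447
  x_4 = -3.3156 - 0.02*-19.8934 = -2.9177
  y_4 = 2.3556 - 0.02*18.8447 = 1.9787
Step 5: grad_x = 2*3*-2.9177 = -17.5062, grad_y = 2*4*1.9787 = 15.8295
  x_5 = -2.9177 - 0.02*-17.5062 = -2.5676
  y_5 = 1.9787 - 0.02*15.8295 = 1.6621
f(-2.5676, 1.6621) = 3*(-2.5676)^2 + 4*1.6621^2 = 30.8276


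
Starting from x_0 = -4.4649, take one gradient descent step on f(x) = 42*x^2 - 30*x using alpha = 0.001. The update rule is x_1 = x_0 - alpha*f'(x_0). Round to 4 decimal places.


We compute the gradient at x_0 and apply the update.
f'(x) = 84*x - 30
f'(-4.4649) = 84*-4.4649 - 30 = -405.0516
x_1 = -4.4649 - 0.001*-405.0516 = -4.0598


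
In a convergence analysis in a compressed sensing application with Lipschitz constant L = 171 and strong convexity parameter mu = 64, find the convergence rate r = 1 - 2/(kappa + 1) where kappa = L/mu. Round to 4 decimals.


Step 1: Compute the condition number.
kappa = L/mu = 171/64 = 2.6719
Step 2: Compute the convergence rate.
r = 1 - 2/(kappa + 1) = 1 - 2*mu/(L + mu) = (L - mu)/(L + mu) = 107/235 = 0.4553


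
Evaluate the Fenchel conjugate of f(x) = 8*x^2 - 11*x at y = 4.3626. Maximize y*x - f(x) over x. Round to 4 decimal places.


f*(y) = sup_x {y*x - a*x^2 - b*x} = sup_x {(y-b)*x - a*x^2}
FOC: (y - b) - 2a*x = 0 => x* = (y - b)/(2a)
x* = (4.3626 + 11)/(2*8) = 0.9602
f*(4.3626) = (y-b)^2/(4a) = (4.3626 + 11)^2/(4*8)
= 236.0095/32 = 7.3753


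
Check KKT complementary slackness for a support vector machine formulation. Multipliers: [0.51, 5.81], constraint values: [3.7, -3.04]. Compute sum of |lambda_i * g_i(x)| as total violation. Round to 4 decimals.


KKT complementary slackness check:
lambda_1 * g_1 = 0.51 * 3.7 = 1.887
lambda_2 * g_2 = 5.81 * -3.04 = -17.6624
Total violation = 1.887 + 17.6624 = 19.5494


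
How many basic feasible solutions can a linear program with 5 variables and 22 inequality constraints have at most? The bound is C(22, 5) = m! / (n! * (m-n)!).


Each vertex corresponds to some choice of n active constraints out of m, so the number of vertices is at most C(m, n) = m! / (n!(m-n)!).
m = 22, n = 5
Numerator: 22 * 21 * 20 * 19 * 18
Denominator: 5! = 120
C(22, 5) = 26334


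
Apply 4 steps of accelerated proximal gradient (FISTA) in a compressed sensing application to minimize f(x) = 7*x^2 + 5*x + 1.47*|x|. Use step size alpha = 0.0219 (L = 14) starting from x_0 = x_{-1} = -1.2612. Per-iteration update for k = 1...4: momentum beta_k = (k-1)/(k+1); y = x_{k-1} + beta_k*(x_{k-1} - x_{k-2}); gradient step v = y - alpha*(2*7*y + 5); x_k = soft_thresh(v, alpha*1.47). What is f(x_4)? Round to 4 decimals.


FISTA on f(x) = 7*x^2 + 5*x + 1.47*|x|
L = 14, alpha = 0.0219
Iteration 1: beta = 0.0, y = -1.2612 + 0.0*(-1.2612 + 1.2612) = -1.2612
  grad(y) = -12.6568, v = y - alpha*grad = -0.984
  prox(v) = soft_thresh(-0.984, 0.0322) = -0.9518
Iteration 2: beta = 0.3333, y = -0.9518 + 0.3333*(-0.9518 + 1.2612) = -0.8487
  grad(y) = -6.8818, v = y - alpha*grad = -0.698
  prox(v) = soft_thresh(-0.698, 0.0322) = -0.6658
Iteration 3: beta = 0.5, y = -0.6658 + 0.5*(-0.6658 + 0.9518) = -0.5228
  grad(y) = -2.3189, v = y - alpha*grad = -0.472
  prox(v) = soft_thresh(-0.472, 0.0322) = -0.4398
Iteration 4: beta = 0.6, y = -0.4398 + 0.6*(-0.4398 + 0.6658) = -0.3042
  grad(y) = 0.7411, v = y - alpha*grad = -0.3204
  prox(v) = soft_thresh(-0.3204, 0.0322) = -0.2882
f(x_4) = 7*(-0.2882)^2 + 5*(-0.2882) + 1.47*|-0.2882| = -0.4359


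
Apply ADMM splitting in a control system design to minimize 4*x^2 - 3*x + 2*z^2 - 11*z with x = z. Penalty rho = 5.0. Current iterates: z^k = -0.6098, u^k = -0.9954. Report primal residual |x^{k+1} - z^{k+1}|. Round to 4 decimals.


ADMM iteration with rho = 5.0, z^k = -0.6098, u^k = -0.9954
Step 1: x-update.
Minimize 4*x^2 - 3*x + (5.0/2)*(x + 0.6098 - 0.9954)^2
FOC: (2*4 + 5.0)*x = 3 + 5.0*(-0.6098 + 0.9954)
x^{k+1} = 0.3791
Step 2: z-update.
Minimize 2*z^2 - 11*z + (5.0/2)*(0.3791 - z - 0.9954)^2
FOC: (2*2 + 5.0)*z = 11 + 5.0*(0.3791 - 0.9954)
z^{k+1} = 0.8798
Step 3: u-update.
u^{k+1} = -0.9954 + 0.3791 - 0.8798 = -1.4961
Step 4: Primal residual = |0.3791 - 0.8798| = 0.5007


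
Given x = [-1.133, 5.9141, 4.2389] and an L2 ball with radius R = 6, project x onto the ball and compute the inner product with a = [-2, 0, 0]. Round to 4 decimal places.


Step 1: Compute ||x|| (intermediates to 6 decimals).
||x|| = sqrt((-1.133)^2 + 5.9141^2 + 4.2389^2) = 7.364003
Step 2: Project.
Since ||x|| > R, scale = R/||x|| = 6/7.364003 = 0.814774, proj(x) = scale * x
proj(x) = [-0.923139, 4.818655, 3.453746]
Step 3: Dot product.
a^T * proj(x) = -2*(-0.923139) + 0*4.818655 + 0*3.453746 = 1.8463


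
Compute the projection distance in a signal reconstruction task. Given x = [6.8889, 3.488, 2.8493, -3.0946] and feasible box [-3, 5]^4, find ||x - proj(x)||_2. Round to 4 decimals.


Project each component onto [-3, 5].
clip(6.8889) = 5.0, clip(3.488) = 3.488, clip(2.8493) = 2.8493, clip(-3.0946) = -3.0
Projection = [5.0, 3.488, 2.8493, -3.0]
Squared diffs: [3.5679, 0.0, 0.0, 0.0089]
Distance = sqrt(3.5768) = 1.8913


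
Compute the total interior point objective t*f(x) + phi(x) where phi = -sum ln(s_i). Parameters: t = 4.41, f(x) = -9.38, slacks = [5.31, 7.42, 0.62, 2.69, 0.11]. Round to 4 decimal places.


Step 1: Compute log-barrier.
ln values: [1.6696, 2.0042, -0.478, 0.9895, -2.2073]
phi = -(1.6696 + 2.0042 - 0.478 + 0.9895 - 2.2073) = -1.978
Step 2: Compute augmented objective.
t*f(x) = 4.41*-9.38 = -41.3658
Total = -41.3658 - 1.978 = -43.3438


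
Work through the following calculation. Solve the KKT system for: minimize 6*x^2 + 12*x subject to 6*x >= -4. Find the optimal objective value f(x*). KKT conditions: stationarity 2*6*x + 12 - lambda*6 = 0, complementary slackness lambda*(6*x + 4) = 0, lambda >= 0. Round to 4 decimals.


Step 1: Try lambda = 0 (constraint inactive).
x_unc = -12/(2*6) = -1.0
Check: 6*-1.0 = -6.0 < -4 -- violated!
Step 2: Constraint must be active: 6*x = -4
x* = -4/6 = -2/3 = -0.6667 (rounded; the exact value -2/3 is used below)
lambda = (2*6*(-2/3) + 12)/6 = 0.6667
Step 3: Compute optimal value.
f(x*) = 6*(-2/3)^2 + 12*(-2/3) = -5.3333


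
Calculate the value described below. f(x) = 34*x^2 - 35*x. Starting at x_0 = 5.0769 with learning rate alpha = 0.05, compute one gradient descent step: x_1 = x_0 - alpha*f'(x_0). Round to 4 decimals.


We compute the gradient at x_0 and apply the update.
f'(x) = 68*x - 35
f'(5.0769) = 68*5.0769 - 35 = 310.2292
x_1 = 5.0769 - 0.05*310.2292 = -10.4346


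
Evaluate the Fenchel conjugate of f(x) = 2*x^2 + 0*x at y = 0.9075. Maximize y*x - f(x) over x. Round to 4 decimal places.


f*(y) = sup_x {y*x - a*x^2 - b*x} = sup_x {(y-b)*x - a*x^2}
FOC: (y - b) - 2a*x = 0 => x* = (y - b)/(2a)
x* = (0.9075 - 0)/(2*2) = 0.2269
f*(0.9075) = (y-b)^2/(4a) = (0.9075 - 0)^2/(4*2)
= 0.8236/8 = 0.1029


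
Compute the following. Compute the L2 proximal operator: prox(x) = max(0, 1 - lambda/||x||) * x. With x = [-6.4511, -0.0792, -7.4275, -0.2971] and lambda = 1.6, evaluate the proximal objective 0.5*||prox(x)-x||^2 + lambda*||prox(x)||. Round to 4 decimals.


Step 1: Compute ||x||.
||x|| = 9.8427
Step 2: Compute scaling factor.
scale = max(0, 1 - 1.6/9.8427) = 0.8374
Step 3: prox(x) = [-5.4024, -0.0663, -6.2201, -0.2488]
||prox(x)|| = 8.2427
Step 4: Proximal objective.
0.5*||prox-x||^2 = 1.28
lambda*||prox|| = 13.1883
Total = 14.4683


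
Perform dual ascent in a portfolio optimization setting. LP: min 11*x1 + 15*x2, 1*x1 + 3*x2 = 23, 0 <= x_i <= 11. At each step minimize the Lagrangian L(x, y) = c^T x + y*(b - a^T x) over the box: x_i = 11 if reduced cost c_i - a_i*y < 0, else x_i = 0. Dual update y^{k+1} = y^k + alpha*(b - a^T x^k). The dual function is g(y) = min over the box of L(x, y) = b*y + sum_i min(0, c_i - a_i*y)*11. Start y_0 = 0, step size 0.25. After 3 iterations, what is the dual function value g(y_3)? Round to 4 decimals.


Dual ascent for LP: min 11*x1 + 15*x2, 1*x1 + 3*x2 = 23, 0 <= x_i <= 11
Step 1: y^k = 0.0, reduced costs: (11.0, 15.0)
  x^k = (0.0, 0.0), subgradient = b - a^T x = 23.0
  y^{k+1} = 0.0 + 0.25*23.0 = 5.75
Step 2: y^k = 5.75, reduced costs: (5.25, -2.25)
  x^k = (0.0, 11.0), subgradient = b - a^T x = -10.0
  y^{k+1} = 5.75 + 0.25*-10.0 = 3.25
Step 3: y^k = 3.25, reduced costs: (7.75, 5.25)
  x^k = (0.0, 0.0), subgradient = b - a^T x = 23.0
  y^{k+1} = 3.25 + 0.25*23.0 = 9.0
Dual objective at y_3 = 9.0: reduced costs (2.0, -12.0), box minimizer x = (0.0, 11.0)
g(y_3) = b*y + (c1 - a1*y)*x1 + (c2 - a2*y)*x2 = 23*9.0 + 2.0*0.0 + (-12.0)*11.0 = 207.0 + 0.0 - 132.0 = 75.0


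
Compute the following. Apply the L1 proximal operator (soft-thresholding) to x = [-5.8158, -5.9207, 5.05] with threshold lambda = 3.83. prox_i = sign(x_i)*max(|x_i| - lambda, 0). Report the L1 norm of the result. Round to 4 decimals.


Soft-thresholding with lambda = 3.83:
prox(-5.8158) = sign(-5.8158)*max(|-5.8158| - 3.83, 0) = -1.9858
prox(-5.9207) = sign(-5.9207)*max(|-5.9207| - 3.83, 0) = -2.0907
prox(5.05) = sign(5.05)*max(|5.05| - 3.83, 0) = 1.22
prox(x) = [-1.9858, -2.0907, 1.22]
||prox(x)||_1 = 1.9858 + 2.0907 + 1.22 = 5.2965


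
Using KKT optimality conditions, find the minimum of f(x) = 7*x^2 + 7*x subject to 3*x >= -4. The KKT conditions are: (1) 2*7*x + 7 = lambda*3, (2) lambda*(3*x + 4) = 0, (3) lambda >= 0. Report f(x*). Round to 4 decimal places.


Step 1: Try lambda = 0 (constraint inactive).
Stationarity: 2*7*x + 7 = 0
x* = -7/(2*7) = -0.5
Check constraint: 3*-0.5 = -1.5 >= -4 -- satisfied.
Step 2: Compute optimal value.
f(x*) = 7*(-0.5)^2 + 7*(-0.5) = -1.75


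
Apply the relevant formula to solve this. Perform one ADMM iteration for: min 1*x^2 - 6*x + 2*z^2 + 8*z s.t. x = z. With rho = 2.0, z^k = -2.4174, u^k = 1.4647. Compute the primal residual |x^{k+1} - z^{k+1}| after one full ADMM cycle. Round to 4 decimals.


ADMM iteration with rho = 2.0, z^k = -2.4174, u^k = 1.4647
Step 1: x-update.
Minimize 1*x^2 - 6*x + (2.0/2)*(x + 2.4174 + 1.4647)^2
FOC: (2*1 + 2.0)*x = 6 + 2.0*(-2.4174 - 1.4647)
x^{k+1} = -0.4411
Step 2: z-update.
Minimize 2*z^2 + 8*z + (2.0/2)*(-0.4411 - z + 1.4647)^2
FOC: (2*2 + 2.0)*z = -8 + 2.0*(-0.4411 + 1.4647)
z^{k+1} = -0.9921
Step 3: u-update.
u^{k+1} = 1.4647 - 0.4411 + 0.9921 = 2.0158
Step 4: Primal residual = |-0.4411 + 0.9921| = 0.5511


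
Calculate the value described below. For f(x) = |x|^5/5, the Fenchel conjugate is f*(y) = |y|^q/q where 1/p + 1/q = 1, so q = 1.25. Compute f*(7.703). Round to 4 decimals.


The conjugate exponent q satisfies 1/p + 1/q = 1.
p = 5, so q = 5/(5 - 1) = 1.25
|y|^q = 7.703^1.25 = 12.8329
f*(7.703) = 12.8329 / 1.25 = 10.2663


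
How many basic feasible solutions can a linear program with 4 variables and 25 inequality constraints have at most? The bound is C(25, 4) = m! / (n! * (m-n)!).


Each vertex corresponds to some choice of n active constraints out of m, so the number of vertices is at most C(m, n) = m! / (n!(m-n)!).
m = 25, n = 4
Numerator: 25 * 24 * 23 * 22
Denominator: 4! = 24
C(25, 4) = 12650


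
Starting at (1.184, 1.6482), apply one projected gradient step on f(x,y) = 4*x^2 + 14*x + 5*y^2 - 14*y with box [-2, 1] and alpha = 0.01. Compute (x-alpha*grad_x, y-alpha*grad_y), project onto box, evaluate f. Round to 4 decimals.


Step 1: Compute gradient at (1.184, 1.6482).
grad_x = 2*4*1.184 + 14 = 23.472
grad_y = 2*5*1.6482 - 14 = 2.482
Step 2: Gradient step.
x_raw = 1.184 - 0.01*23.472 = 0.9493
y_raw = 1.6482 - 0.01*2.482 = 1.6234
Step 3: Project onto [-2, 1].
x_proj = clip(0.9493) = 0.9493
y_proj = clip(1.6234) = 1.0
Step 4: Evaluate f.
f(0.9493, 1.0) = 7.8945


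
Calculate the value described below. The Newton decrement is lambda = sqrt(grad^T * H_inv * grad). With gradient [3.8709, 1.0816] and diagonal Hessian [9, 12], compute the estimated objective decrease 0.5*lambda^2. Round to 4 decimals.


Step 1: H is diagonal, so H^(-1) * g = [0.4301, 0.0901].
Step 2: g^T H^(-1) g = sum_i g_i^2 / H_ii
  = (3.8709)^2/9 + (1.0816)^2/12
  = 1.6649 + 0.0975 = 1.7624
Step 3: Objective decrease = 0.5 * g^T H^(-1) g = 0.8812


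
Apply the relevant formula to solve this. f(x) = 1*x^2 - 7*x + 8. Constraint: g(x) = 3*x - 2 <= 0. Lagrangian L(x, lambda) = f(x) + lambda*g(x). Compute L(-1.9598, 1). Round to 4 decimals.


Step 1: Evaluate f(x).
f(-1.9598) = 1*(-1.9598)^2 - 7*(-1.9598) + 8 = 25.5594
Step 2: Evaluate g(x).
g(-1.9598) = 3*-1.9598 - 2 = -7.8794
Step 3: Compute Lagrangian.
L = 25.5594 + 1*-7.8794 = 17.68


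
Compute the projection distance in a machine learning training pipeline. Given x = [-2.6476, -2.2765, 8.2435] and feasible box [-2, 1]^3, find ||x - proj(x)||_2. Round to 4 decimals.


Project each component onto [-2, 1].
clip(-2.6476) = -2.0, clip(-2.2765) = -2.0, clip(8.2435) = 1.0
Projection = [-2.0, -2.0, 1.0]
Squared diffs: [0.4194, 0.0765, 52.4683]
Distance = sqrt(52.9642) = 7.2776


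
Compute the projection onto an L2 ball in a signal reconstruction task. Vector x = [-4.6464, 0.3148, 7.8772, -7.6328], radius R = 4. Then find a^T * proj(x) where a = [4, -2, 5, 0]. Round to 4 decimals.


Step 1: Compute ||x|| (intermediates to 6 decimals).
||x|| = sqrt((-4.6464)^2 + 0.3148^2 + 7.8772^2 + (-7.6328)^2) = 11.916293
Step 2: Project.
Since ||x|| > R, scale = R/||x|| = 4/11.916293 = 0.335675, proj(x) = scale * x
proj(x) = [-1.55968, 0.10567, 2.644179, -2.56214]
Step 3: Dot product.
a^T * proj(x) = 4*(-1.55968) - 2*0.10567 + 5*2.644179 + 0*(-2.56214) = 6.7708


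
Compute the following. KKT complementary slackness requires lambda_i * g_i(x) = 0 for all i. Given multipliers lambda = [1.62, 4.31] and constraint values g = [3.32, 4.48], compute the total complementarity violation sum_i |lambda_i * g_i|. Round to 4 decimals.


KKT complementary slackness check:
lambda_1 * g_1 = 1.62 * 3.32 = 5.3784
lambda_2 * g_2 = 4.31 * 4.48 = 19.3088
Total violation = 5.3784 + 19.3088 = 24.6872


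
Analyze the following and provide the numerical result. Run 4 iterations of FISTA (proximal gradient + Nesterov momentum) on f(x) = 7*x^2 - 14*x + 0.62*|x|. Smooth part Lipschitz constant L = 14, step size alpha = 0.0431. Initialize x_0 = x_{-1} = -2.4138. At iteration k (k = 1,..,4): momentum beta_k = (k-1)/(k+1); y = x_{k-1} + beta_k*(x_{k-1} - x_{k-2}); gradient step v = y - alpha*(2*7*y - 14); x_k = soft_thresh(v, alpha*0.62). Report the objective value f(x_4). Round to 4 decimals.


FISTA on f(x) = 7*x^2 - 14*x + 0.62*|x|
L = 14, alpha = 0.0431
Iteration 1: beta = 0.0, y = -2.4138 + 0.0*(-2.4138 + 2.4138) = -2.4138
  grad(y) = -47.7932, v = y - alpha*grad = -0.3539
  prox(v) = soft_thresh(-0.3539, 0.0267) = -0.3272
Iteration 2: beta = 0.3333, y = -0.3272 + 0.3333*(-0.3272 + 2.4138) = 0.3683
  grad(y) = -8.8432, v = y - alpha*grad = 0.7495
  prox(v) = soft_thresh(0.7495, 0.0267) = 0.7228
Iteration 3: beta = 0.5, y = 0.7228 + 0.5*(0.7228 + 0.3272) = 1.2477
  grad(y) = 3.4684, v = y - alpha*grad = 1.0983
  prox(v) = soft_thresh(1.0983, 0.0267) = 1.0715
Iteration 4: beta = 0.6, y = 1.0715 + 0.6*(1.0715 - 0.7228) = 1.2808
  grad(y) = 3.9311, v = y - alpha*grad = 1.1114
  prox(v) = soft_thresh(1.1114, 0.0267) = 1.0846
f(x_4) = 7*1.0846^2 - 14*1.0846 + 0.62*|1.0846| = -6.2774


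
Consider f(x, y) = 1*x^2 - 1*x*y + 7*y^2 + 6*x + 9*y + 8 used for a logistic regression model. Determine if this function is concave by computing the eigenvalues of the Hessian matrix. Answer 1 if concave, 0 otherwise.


The Hessian of f(x,y) = 1*x^2 - 1*x*y + 7*y^2 + 6*x + 9*y + 8 is:
H = [[2, -1], [-1, 14]]
Trace = 2 + 14 = 16
Determinant = 2*14 - (-1)^2 = 27
Discriminant = (16)^2 - 4*27 = 148.0
Eigenvalues: lambda_1 = 1.9172, lambda_2 = 14.0828
The function is not concave.

0


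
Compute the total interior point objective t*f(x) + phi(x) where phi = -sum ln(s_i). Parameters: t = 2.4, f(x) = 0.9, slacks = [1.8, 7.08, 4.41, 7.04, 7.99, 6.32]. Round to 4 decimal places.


Step 1: Compute log-barrier.
ln values: [0.5878, 1.9573, 1.4839, 1.9516, 2.0782, 1.8437]
phi = -(0.5878 + 1.9573 + 1.4839 + 1.9516 + 2.0782 + 1.8437) = -9.9025
Step 2: Compute augmented objective.
t*f(x) = 2.4*0.9 = 2.16
Total = 2.16 - 9.9025 = -7.7425


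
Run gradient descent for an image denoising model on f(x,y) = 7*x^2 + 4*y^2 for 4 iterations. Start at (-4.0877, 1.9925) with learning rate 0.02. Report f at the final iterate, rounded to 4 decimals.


Gradient descent on f(x,y) = 7*x^2 + 4*y^2.
Starting point: (-4.0877, 1.9925), alpha = 0.02
Step 1: grad_x = 2*7*-4.0877 = -57.2278, grad_y = 2*4*1.9925 = 15.94
  x_1 = -4.0877 - 0.02*-57.2278 = -2.9431
  y_1 = 1.9925 - 0.02*15.94 = 1.6737
Step 2: grad_x = 2*7*-2.9431 = -41.204, grad_y = 2*4*1.6737 = 13.3896
  x_2 = -2.9431 - 0.02*-41.204 = -2.1191
  y_2 = 1.6737 - 0.02*13.3896 = 1.4059
Step 3: grad_x = 2*7*-2.1191 = -29.6669, grad_y = 2*4*1.4059 = 11.2473
  x_3 = -2.1191 - 0.02*-29.6669 = -1.5257
  y_3 = 1.4059 - 0.02*11.2473 = 1.181
Step 4: grad_x = 2*7*-1.5257 = -21.3602, grad_y = 2*4*1.181 = 9.4477
  x_4 = -1.5257 - 0.02*-21.3602 = -1.0985
  y_4 = 1.181 - 0.02*9.4477 = 0.992
f(-1.0985, 0.992) = 7*(-1.0985)^2 + 4*0.992^2 = 12.3836


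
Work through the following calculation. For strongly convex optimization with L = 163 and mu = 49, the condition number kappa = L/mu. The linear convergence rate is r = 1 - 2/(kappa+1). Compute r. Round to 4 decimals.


Step 1: Compute the condition number.
kappa = L/mu = 163/49 = 3.3265
Step 2: Compute the convergence rate.
r = 1 - 2/(kappa + 1) = 1 - 2*mu/(L + mu) = (L - mu)/(L + mu) = 114/212 = 0.5377


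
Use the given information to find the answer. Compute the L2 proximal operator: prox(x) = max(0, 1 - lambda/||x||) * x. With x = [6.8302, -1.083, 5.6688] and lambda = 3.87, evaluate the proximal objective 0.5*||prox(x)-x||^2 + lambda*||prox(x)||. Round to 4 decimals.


Step 1: Compute ||x||.
||x|| = 8.942
Step 2: Compute scaling factor.
scale = max(0, 1 - 3.87/8.942) = 0.5672
Step 3: prox(x) = [3.8742, -0.6143, 3.2154]
||prox(x)|| = 5.072
Step 4: Proximal objective.
0.5*||prox-x||^2 = 7.4885
lambda*||prox|| = 19.6286
Total = 27.1172


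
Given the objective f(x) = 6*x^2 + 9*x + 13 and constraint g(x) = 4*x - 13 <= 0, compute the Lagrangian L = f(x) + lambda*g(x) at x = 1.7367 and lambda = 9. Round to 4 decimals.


Step 1: Evaluate f(x).
f(1.7367) = 6*1.7367^2 + 9*1.7367 + 13 = 46.7271
Step 2: Evaluate g(x).
g(1.7367) = 4*1.7367 - 13 = -6.0532
Step 3: Compute Lagrangian.
L = 46.7271 + 9*-6.0532 = -7.7517


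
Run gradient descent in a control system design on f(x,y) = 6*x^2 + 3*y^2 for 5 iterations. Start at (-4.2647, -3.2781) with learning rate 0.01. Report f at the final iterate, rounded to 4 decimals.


Gradient descent on f(x,y) = 6*x^2 + 3*y^2.
Starting point: (-4.2647, -3.2781), alpha = 0.01
Step 1: grad_x = 2*6*-4.2647 = -51.1764, grad_y = 2*3*-3.2781 = -19.6686
  x_1 = -4.2647 - 0.01*-51.1764 = -3.7529
  y_1 = -3.2781 - 0.01*-19.6686 = -3.0814
Step 2: grad_x = 2*6*-3.7529 = -45.0352, grad_y = 2*3*-3.0814 = -18.4885
  x_2 = -3.7529 - 0.01*-45.0352 = -3.3026
  y_2 = -3.0814 - 0.01*-18.4885 = -2.8965
Step 3: grad_x = 2*6*-3.3026 = -39.631, grad_y = 2*3*-2.8965 = -17.3792
  x_3 = -3.3026 - 0.01*-39.631 = -2.9063
  y_3 = -2.8965 - 0.01*-17.3792 = -2.7227
Step 4: grad_x = 2*6*-2.9063 = -34.8753, grad_y = 2*3*-2.7227 = -16.3364
  x_4 = -2.9063 - 0.01*-34.8753 = -2.5575
  y_4 = -2.7227 - 0.01*-16.3364 = -2.5594
Step 5: grad_x = 2*6*-2.5575 = -30.6902, grad_y = 2*3*-2.5594 = -15.3562
  x_5 = -2.5575 - 0.01*-30.6902 = -2.2506
  y_5 = -2.5594 - 0.01*-15.3562 = -2.4058
f(-2.2506, -2.4058) = 6*(-2.2506)^2 + 3*(-2.4058)^2 = 47.7555


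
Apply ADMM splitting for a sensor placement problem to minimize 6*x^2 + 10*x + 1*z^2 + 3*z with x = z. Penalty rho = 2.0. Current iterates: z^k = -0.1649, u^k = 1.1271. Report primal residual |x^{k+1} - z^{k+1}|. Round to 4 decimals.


ADMM iteration with rho = 2.0, z^k = -0.1649, u^k = 1.1271
Step 1: x-update.
Minimize 6*x^2 + 10*x + (2.0/2)*(x + 0.1649 + 1.1271)^2
FOC: (2*6 + 2.0)*x = -10 + 2.0*(-0.1649 - 1.1271)
x^{k+1} = -0.8989
Step 2: z-update.
Minimize 1*z^2 + 3*z + (2.0/2)*(-0.8989 - z + 1.1271)^2
FOC: (2*1 + 2.0)*z = -3 + 2.0*(-0.8989 + 1.1271)
z^{k+1} = -0.6359
Step 3: u-update.
u^{k+1} = 1.1271 - 0.8989 + 0.6359 = 0.8641
Step 4: Primal residual = |-0.8989 + 0.6359| = 0.263


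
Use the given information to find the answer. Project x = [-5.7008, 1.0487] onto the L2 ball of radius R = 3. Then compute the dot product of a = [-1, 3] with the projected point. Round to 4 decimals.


Step 1: Compute ||x|| (intermediates to 6 decimals).
||x|| = sqrt((-5.7008)^2 + 1.0487^2) = 5.796455
Step 2: Project.
Since ||x|| > R, scale = R/||x|| = 3/5.796455 = 0.517558, proj(x) = scale * x
proj(x) = [-2.950495, 0.542763]
Step 3: Dot product.
a^T * proj(x) = -1*(-2.950495) + 3*0.542763 = 4.5788


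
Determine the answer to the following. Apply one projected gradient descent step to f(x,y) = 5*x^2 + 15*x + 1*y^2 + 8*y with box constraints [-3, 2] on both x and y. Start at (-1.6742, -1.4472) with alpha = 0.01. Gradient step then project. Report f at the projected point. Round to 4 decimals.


Step 1: Compute gradient at (-1.6742, -1.4472).
grad_x = 2*5*-1.6742 + 15 = -1.742
grad_y = 2*1*-1.4472 + 8 = 5.1056
Step 2: Gradient step.
x_raw = -1.6742 - 0.01*-1.742 = -1.6568
y_raw = -1.4472 - 0.01*5.1056 = -1.4983
Step 3: Project onto [-3, 2].
x_proj = clip(-1.6568) = -1.6568
y_proj = clip(-1.4983) = -1.4983
Step 4: Evaluate f.
f(-1.6568, -1.4983) = -20.8684


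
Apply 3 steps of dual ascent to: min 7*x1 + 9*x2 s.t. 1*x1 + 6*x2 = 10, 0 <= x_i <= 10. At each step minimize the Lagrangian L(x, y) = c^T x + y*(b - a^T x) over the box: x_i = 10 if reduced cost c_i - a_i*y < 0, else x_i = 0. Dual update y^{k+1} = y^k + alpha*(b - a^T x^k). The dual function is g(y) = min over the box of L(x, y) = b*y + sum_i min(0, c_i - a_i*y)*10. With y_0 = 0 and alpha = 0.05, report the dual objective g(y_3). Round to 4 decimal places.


Dual ascent for LP: min 7*x1 + 9*x2, 1*x1 + 6*x2 = 10, 0 <= x_i <= 10
Step 1: y^k = 0.0, reduced costs: (7.0, 9.0)
  x^k = (0.0, 0.0), subgradient = b - a^T x = 10.0
  y^{k+1} = 0.0 + 0.05*10.0 = 0.5
Step 2: y^k = 0.5, reduced costs: (6.5, 6.0)
  x^k = (0.0, 0.0), subgradient = b - a^T x = 10.0
  y^{k+1} = 0.5 + 0.05*10.0 = 1.0
Step 3: y^k = 1.0, reduced costs: (6.0, 3.0)
  x^k = (0.0, 0.0), subgradient = b - a^T x = 10.0
  y^{k+1} = 1.0 + 0.05*10.0 = 1.5
Dual objective at y_3 = 1.5: reduced costs (5.5, 0.0), box minimizer x = (0.0, 0.0)
g(y_3) = b*y + (c1 - a1*y)*x1 + (c2 - a2*y)*x2 = 10*1.5 + 5.5*0.0 + 0.0*0.0 = 15.0 + 0.0 + 0.0 = 15.0


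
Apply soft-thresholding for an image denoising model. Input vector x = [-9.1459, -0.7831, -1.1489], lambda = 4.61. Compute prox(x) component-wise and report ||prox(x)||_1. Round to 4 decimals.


Soft-thresholding with lambda = 4.61:
prox(-9.1459) = sign(-9.1459)*max(|-9.1459| - 4.61, 0) = -4.5359
prox(-0.7831) = sign(-0.7831)*max(|-0.7831| - 4.61, 0) = 0.0
prox(-1.1489) = sign(-1.1489)*max(|-1.1489| - 4.61, 0) = 0.0
prox(x) = [-4.5359, 0.0, 0.0]
||prox(x)||_1 = 4.5359 + 0.0 + 0.0 = 4.5359


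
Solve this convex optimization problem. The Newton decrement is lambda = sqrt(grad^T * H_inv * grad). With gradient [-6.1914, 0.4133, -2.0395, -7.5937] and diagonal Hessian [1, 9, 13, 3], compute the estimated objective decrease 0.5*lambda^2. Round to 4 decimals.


Step 1: H is diagonal, so H^(-1) * g = [-6.1914, 0.0459, -0.1569, -2.5312].
Step 2: g^T H^(-1) g = sum_i g_i^2 / H_ii
  = (-6.1914)^2/1 + (0.4133)^2/9 + (-2.0395)^2/13 + (-7.5937)^2/3
  = 38.3334 + 0.019 + 0.32 + 19.2214 = 57.8938
Step 3: Objective decrease = 0.5 * g^T H^(-1) g = 28.9469


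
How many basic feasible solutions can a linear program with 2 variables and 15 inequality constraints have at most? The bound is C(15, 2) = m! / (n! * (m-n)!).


Each vertex corresponds to some choice of n active constraints out of m, so the number of vertices is at most C(m, n) = m! / (n!(m-n)!).
m = 15, n = 2
Numerator: 15 * 14
Denominator: 2! = 2
C(15, 2) = 105


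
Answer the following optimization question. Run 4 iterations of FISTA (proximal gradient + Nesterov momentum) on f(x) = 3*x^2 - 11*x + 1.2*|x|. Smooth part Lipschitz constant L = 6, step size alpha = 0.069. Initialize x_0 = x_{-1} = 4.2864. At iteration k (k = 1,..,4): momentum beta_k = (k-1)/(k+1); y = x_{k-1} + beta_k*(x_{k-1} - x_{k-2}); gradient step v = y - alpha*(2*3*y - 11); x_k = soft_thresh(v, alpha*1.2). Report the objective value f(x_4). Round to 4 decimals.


FISTA on f(x) = 3*x^2 - 11*x + 1.2*|x|
L = 6, alpha = 0.069
Iteration 1: beta = 0.0, y = 4.2864 + 0.0*(4.2864 - 4.2864) = 4.2864
  grad(y) = 14.7184, v = y - alpha*grad = 3.2708
  prox(v) = soft_thresh(3.2708, 0.0828) = 3.188
Iteration 2: beta = 0.3333, y = 3.188 + 0.3333*(3.188 - 4.2864) = 2.8219
  grad(y) = 5.9314, v = y - alpha*grad = 2.4126
  prox(v) = soft_thresh(2.4126, 0.0828) = 2.3298
Iteration 3: beta = 0.5, y = 2.3298 + 0.5*(2.3298 - 3.188) = 1.9007
  grad(y) = 0.4044, v = y - alpha*grad = 1.8728
  prox(v) = soft_thresh(1.8728, 0.0828) = 1.79
Iteration 4: beta = 0.6, y = 1.79 + 0.6*(1.79 - 2.3298) = 1.4662
  grad(y) = -2.2031, v = y - alpha*grad = 1.6182
  prox(v) = soft_thresh(1.6182, 0.0828) = 1.5354
f(x_4) = 3*1.5354^2 - 11*1.5354 + 1.2*|1.5354| = -7.9745


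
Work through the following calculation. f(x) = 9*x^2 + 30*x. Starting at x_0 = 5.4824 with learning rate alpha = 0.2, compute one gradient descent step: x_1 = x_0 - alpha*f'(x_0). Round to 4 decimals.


We compute the gradient at x_0 and apply the update.
f'(x) = 18*x + 30
f'(5.4824) = 18*5.4824 + 30 = 128.6832
x_1 = 5.4824 - 0.2*128.6832 = -20.2542


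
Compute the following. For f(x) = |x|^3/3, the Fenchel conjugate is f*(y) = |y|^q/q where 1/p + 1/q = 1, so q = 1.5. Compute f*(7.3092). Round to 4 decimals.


The conjugate exponent q satisfies 1/p + 1/q = 1.
p = 3, so q = 3/(3 - 1) = 1.5
|y|^q = 7.3092^1.5 = 19.7608
f*(7.3092) = 19.7608 / 1.5 = 13.1739


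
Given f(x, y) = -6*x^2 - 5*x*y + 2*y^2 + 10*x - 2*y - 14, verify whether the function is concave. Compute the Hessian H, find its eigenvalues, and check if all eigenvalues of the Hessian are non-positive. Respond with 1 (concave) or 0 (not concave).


The Hessian of f(x,y) = -6*x^2 - 5*x*y + 2*y^2 + 10*x - 2*y - 14 is:
H = [[-12, -5], [-5, 4]]
Trace = -12 + 4 = -8
Determinant = -12*4 - (-5)^2 = -73
Discriminant = (-8)^2 - 4*-73 = 356.0
Eigenvalues: lambda_1 = -13.434, lambda_2 = 5.434
The function is not concave.

0


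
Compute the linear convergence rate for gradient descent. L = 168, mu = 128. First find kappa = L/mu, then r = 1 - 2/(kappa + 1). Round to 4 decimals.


Step 1: Compute the condition number.
kappa = L/mu = 168/128 = 1.3125
Step 2: Compute the convergence rate.
r = 1 - 2/(kappa + 1) = 1 - 2*mu/(L + mu) = (L - mu)/(L + mu) = 40/296 = 0.1351


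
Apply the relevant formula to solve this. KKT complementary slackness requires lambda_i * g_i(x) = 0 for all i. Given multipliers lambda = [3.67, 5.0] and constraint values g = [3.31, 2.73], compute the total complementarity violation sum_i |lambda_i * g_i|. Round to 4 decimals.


KKT complementary slackness check:
lambda_1 * g_1 = 3.67 * 3.31 = 12.1477
lambda_2 * g_2 = 5.0 * 2.73 = 13.65
Total violation = 12.1477 + 13.65 = 25.7977


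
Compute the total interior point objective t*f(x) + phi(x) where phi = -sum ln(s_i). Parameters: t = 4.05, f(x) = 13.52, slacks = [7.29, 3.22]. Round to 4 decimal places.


Step 1: Compute log-barrier.
ln values: [1.9865, 1.1694]
phi = -(1.9865 + 1.1694) = -3.1559
Step 2: Compute augmented objective.
t*f(x) = 4.05*13.52 = 54.756
Total = 54.756 - 3.1559 = 51.6001


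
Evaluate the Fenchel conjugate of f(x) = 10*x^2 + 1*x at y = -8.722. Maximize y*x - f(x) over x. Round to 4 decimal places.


f*(y) = sup_x {y*x - a*x^2 - b*x} = sup_x {(y-b)*x - a*x^2}
FOC: (y - b) - 2a*x = 0 => x* = (y - b)/(2a)
x* = (-8.722 - 1)/(2*10) = -0.4861
f*(-8.722) = (y-b)^2/(4a) = (-8.722 - 1)^2/(4*10)
= 94.5173/40 = 2.3629


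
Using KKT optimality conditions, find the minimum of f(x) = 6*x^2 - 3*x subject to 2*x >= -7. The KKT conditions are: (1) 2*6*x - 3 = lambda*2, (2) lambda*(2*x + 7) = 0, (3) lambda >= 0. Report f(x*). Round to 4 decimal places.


Step 1: Try lambda = 0 (constraint inactive).
Stationarity: 2*6*x - 3 = 0
x* = 3/(2*6) = 0.25
Check constraint: 2*0.25 = 0.5 >= -7 -- satisfied.
Step 2: Compute optimal value.
f(x*) = 6*0.25^2 - 3*0.25 = -0.375


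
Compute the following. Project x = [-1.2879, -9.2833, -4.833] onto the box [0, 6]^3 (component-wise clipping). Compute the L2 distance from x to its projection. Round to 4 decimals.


Project each component onto [0, 6].
clip(-1.2879) = 0.0, clip(-9.2833) = 0.0, clip(-4.833) = 0.0
Projection = [0.0, 0.0, 0.0]
Squared diffs: [1.6587, 86.1797, 23.3579]
Distance = sqrt(111.1963) = 10.545


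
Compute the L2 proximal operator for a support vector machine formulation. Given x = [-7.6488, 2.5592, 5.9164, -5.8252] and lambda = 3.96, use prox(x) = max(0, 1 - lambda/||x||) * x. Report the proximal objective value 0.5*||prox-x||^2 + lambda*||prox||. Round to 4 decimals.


Step 1: Compute ||x||.
||x|| = 11.5754
Step 2: Compute scaling factor.
scale = max(0, 1 - 3.96/11.5754) = 0.6579
Step 3: prox(x) = [-5.0321, 1.6837, 3.8924, -3.8324]
||prox(x)|| = 7.6154
Step 4: Proximal objective.
0.5*||prox-x||^2 = 7.8408
lambda*||prox|| = 30.157
Total = 37.9979


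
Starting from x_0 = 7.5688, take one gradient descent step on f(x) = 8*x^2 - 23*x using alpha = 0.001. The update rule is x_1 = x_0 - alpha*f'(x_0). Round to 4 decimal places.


We compute the gradient at x_0 and apply the update.
f'(x) = 16*x - 23
f'(7.5688) = 16*7.5688 - 23 = 98.1008
x_1 = 7.5688 - 0.001*98.1008 = 7.4707


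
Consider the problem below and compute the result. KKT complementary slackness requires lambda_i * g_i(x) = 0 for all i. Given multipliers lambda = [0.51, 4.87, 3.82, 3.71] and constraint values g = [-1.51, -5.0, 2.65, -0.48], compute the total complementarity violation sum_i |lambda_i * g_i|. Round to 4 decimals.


KKT complementary slackness check:
lambda_1 * g_1 = 0.51 * -1.51 = -0.7701
lambda_2 * g_2 = 4.87 * -5.0 = -24.35
lambda_3 * g_3 = 3.82 * 2.65 = 10.123
lambda_4 * g_4 = 3.71 * -0.48 = -1.7808
Total violation = 0.7701 + 24.35 + 10.123 + 1.7808 = 37.0239


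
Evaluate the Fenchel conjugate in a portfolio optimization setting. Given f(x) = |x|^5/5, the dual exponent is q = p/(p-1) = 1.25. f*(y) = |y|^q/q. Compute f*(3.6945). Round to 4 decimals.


The conjugate exponent q satisfies 1/p + 1/q = 1.
p = 5, so q = 5/(5 - 1) = 1.25
|y|^q = 3.6945^1.25 = 5.1221
f*(3.6945) = 5.1221 / 1.25 = 4.0976


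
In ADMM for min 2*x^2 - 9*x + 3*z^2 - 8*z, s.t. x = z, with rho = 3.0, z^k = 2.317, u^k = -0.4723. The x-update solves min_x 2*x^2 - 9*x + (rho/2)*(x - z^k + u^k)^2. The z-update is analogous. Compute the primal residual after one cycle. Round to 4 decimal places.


ADMM iteration with rho = 3.0, z^k = 2.317, u^k = -0.4723
Step 1: x-update.
Minimize 2*x^2 - 9*x + (3.0/2)*(x - 2.317 - 0.4723)^2
FOC: (2*2 + 3.0)*x = 9 + 3.0*(2.317 + 0.4723)
x^{k+1} = 2.4811
Step 2: z-update.
Minimize 3*z^2 - 8*z + (3.0/2)*(2.4811 - z - 0.4723)^2
FOC: (2*3 + 3.0)*z = 8 + 3.0*(2.4811 - 0.4723)
z^{k+1} = 1.5585
Step 3: u-update.
u^{k+1} = -0.4723 + 2.4811 - 1.5585 = 0.4503
Step 4: Primal residual = |2.4811 - 1.5585| = 0.9226


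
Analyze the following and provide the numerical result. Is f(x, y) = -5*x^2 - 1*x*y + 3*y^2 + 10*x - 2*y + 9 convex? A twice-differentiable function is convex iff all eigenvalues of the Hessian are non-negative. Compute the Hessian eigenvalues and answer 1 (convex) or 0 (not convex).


The Hessian of f(x,y) = -5*x^2 - 1*x*y + 3*y^2 + 10*x - 2*y + 9 is:
H = [[-10, -1], [-1, 6]]
Trace = -10 + 6 = -4
Determinant = -10*6 - (-1)^2 = -61
Discriminant = (-4)^2 - 4*-61 = 260.0
Eigenvalues: lambda_1 = -10.0623, lambda_2 = 6.0623
The function is not convex.

0
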